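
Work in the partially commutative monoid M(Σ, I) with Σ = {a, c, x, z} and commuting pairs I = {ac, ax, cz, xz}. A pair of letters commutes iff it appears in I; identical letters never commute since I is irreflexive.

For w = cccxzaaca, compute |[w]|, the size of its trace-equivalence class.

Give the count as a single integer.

126

drop 0:c onto floor
drop 1:c onto {0:c}
drop 2:c onto {1:c}
drop 3:x onto {2:c}
drop 4:z onto floor
drop 5:a onto {4:z}
drop 6:a onto {5:a}
drop 7:c onto {3:x}
drop 8:a onto {6:a}
ground layer = {0:c, 4:z}
drop-orders for the pieces not yet dropped (sum over which currently-grounded one goes next):
  1 to go: {7} 1  {8} 1
  2 to go: {3,7} 1  {6,8} 1  {7,8} 2
  3 to go: {2,3,7} 1  {3,7,8} 3  {5,6,8} 1  {6,7,8} 3
  4 to go: {1,2,3,7} 1  {2,3,7,8} 4  {3,6,7,8} 6  {4,5,6,8} 1  {5,6,7,8} 4
  5 to go: {0,1,2,3,7} 1  {1,2,3,7,8} 5  {2,3,6,7,8} 10  {3,5,6,7,8} 10  {4,5,6,7,8} 5
  6 to go: {0,1,2,3,7,8} 6  {1,2,3,6,7,8} 15  {2,3,5,6,7,8} 20  {3,4,5,6,7,8} 15
  7 to go: {0,1,2,3,6,7,8} 21  {1,2,3,5,6,7,8} 35  {2,3,4,5,6,7,8} 35
  if 0:c drops first: 70 orders
  if 4:z drops first: 56 orders
heap linearizations: 126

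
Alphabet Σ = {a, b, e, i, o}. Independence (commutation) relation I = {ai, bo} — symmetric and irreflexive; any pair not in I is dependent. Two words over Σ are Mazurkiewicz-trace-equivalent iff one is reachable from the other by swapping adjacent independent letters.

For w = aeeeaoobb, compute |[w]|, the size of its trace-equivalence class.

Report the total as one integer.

0(a) covers ∅
1(e) covers 0:a
2(e) covers 1:e
3(e) covers 2:e
4(a) covers 3:e
5(o) covers 4:a
6(o) covers 5:o
7(b) covers 4:a
8(b) covers 7:b
floor of heap: 0:a
completions by unplaced set U, small U first (add the entries for U minus each lowest piece of U):
  |U|=1: {6}:1  {8}:1
  |U|=2: {5,6}:1  {6,8}:2  {7,8}:1
  |U|=3: {5,6,8}:3  {6,7,8}:3
  |U|=4: {5,6,7,8}:6
  |U|=5: {4,5,6,7,8}:6
  |U|=6: {3,4,5,6,7,8}:6
  |U|=7: {2,3,4,5,6,7,8}:6
  start at 0(a): 6

6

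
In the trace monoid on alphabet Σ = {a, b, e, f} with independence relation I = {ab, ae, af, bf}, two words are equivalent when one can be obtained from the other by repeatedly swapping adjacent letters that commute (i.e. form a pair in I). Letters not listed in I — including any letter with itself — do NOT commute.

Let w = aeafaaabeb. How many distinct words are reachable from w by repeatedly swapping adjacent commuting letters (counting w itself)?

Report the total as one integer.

504

0(a) covers ∅
1(e) covers ∅
2(a) covers 0:a
3(f) covers 1:e
4(a) covers 2:a
5(a) covers 4:a
6(a) covers 5:a
7(b) covers 1:e
8(e) covers 3:f, 7:b
9(b) covers 8:e
floor of heap: 0:a, 1:e
completions by unplaced set U, small U first (add the entries for U minus each lowest piece of U):
  |U|=1: {6}:1  {9}:1
  |U|=2: {5,6}:1  {6,9}:2  {8,9}:1
  |U|=3: {3,8,9}:1  {4,5,6}:1  {5,6,9}:3  {6,8,9}:3  {7,8,9}:1
  |U|=4: {2,4,5,6}:1  {3,6,8,9}:4  {3,7,8,9}:2  {4,5,6,9}:4  {5,6,8,9}:6  {6,7,8,9}:4
  |U|=5: {0,2,4,5,6}:1  {1,3,7,8,9}:2  {2,4,5,6,9}:5  {3,5,6,8,9}:10  {3,6,7,8,9}:10  {4,5,6,8,9}:10  {5,6,7,8,9}:10
  |U|=6: {0,2,4,5,6,9}:6  {1,3,6,7,8,9}:12  {2,4,5,6,8,9}:15  {3,4,5,6,8,9}:20  {3,5,6,7,8,9}:30  {4,5,6,7,8,9}:20
  |U|=7: {0,2,4,5,6,8,9}:21  {1,3,5,6,7,8,9}:42  {2,3,4,5,6,8,9}:35  {2,4,5,6,7,8,9}:35  {3,4,5,6,7,8,9}:70
  |U|=8: {0,2,3,4,5,6,8,9}:56  {0,2,4,5,6,7,8,9}:56  {1,3,4,5,6,7,8,9}:112  {2,3,4,5,6,7,8,9}:140
  start at 0(a): 252
  start at 1(e): 252
sum over floor = 504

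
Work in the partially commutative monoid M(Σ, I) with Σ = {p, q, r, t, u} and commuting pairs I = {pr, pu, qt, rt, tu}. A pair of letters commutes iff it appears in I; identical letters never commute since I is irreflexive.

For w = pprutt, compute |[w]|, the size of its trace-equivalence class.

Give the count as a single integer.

15

drop 0:p onto floor
drop 1:p onto {0:p}
drop 2:r onto floor
drop 3:u onto {2:r}
drop 4:t onto {1:p}
drop 5:t onto {4:t}
ground layer = {0:p, 2:r}
drop-orders for the pieces not yet dropped (sum over which currently-grounded one goes next):
  1 to go: {3} 1  {5} 1
  2 to go: {2,3} 1  {3,5} 2  {4,5} 1
  3 to go: {1,4,5} 1  {2,3,5} 3  {3,4,5} 3
  4 to go: {0,1,4,5} 1  {1,3,4,5} 4  {2,3,4,5} 6
  if 0:p drops first: 10 orders
  if 2:r drops first: 5 orders
heap linearizations: 15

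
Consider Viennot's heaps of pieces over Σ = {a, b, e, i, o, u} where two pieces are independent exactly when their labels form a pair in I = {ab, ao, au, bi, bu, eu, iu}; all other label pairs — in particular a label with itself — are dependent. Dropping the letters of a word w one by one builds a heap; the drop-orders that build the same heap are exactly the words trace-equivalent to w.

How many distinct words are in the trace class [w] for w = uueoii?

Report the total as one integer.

piece 0:u — minimal
piece 1:u rests on {0:u}
piece 2:e — minimal
piece 3:o rests on {1:u, 2:e}
piece 4:i rests on {3:o}
piece 5:i rests on {4:i}
minimal pieces: {0:u, 2:e}
ways to finish when only these pieces remain (= sum over removing one remaining piece with nothing left below it):
  1 left: {5}→1
  2 left: {4,5}→1
  3 left: {3,4,5}→1
  4 left: {1,3,4,5}→1  {2,3,4,5}→1
  placing 0:u first → 2 extensions
  placing 2:e first → 1 extensions
total linear extensions = 3

3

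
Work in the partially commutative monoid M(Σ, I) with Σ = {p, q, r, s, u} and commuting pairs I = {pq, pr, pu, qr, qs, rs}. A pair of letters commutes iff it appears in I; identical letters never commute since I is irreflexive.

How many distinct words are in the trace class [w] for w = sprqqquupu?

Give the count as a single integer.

drop 0:s onto floor
drop 1:p onto {0:s}
drop 2:r onto floor
drop 3:q onto floor
drop 4:q onto {3:q}
drop 5:q onto {4:q}
drop 6:u onto {0:s, 2:r, 5:q}
drop 7:u onto {6:u}
drop 8:p onto {1:p}
drop 9:u onto {7:u}
ground layer = {0:s, 2:r, 3:q}
drop-orders for the pieces not yet dropped (sum over which currently-grounded one goes next):
  1 to go: {8} 1  {9} 1
  2 to go: {1,8} 1  {7,9} 1  {8,9} 2
  3 to go: {1,8,9} 3  {6,7,9} 1  {7,8,9} 3
  4 to go: {1,7,8,9} 6  {2,6,7,9} 1  {5,6,7,9} 1  {6,7,8,9} 4
  5 to go: {1,6,7,8,9} 10  {2,5,6,7,9} 2  {2,6,7,8,9} 5  {4,5,6,7,9} 1  {5,6,7,8,9} 5
  6 to go: {0,1,6,7,8,9} 10  {1,2,6,7,8,9} 15  {1,5,6,7,8,9} 15  {2,4,5,6,7,9} 3  {2,5,6,7,8,9} 12  {3,4,5,6,7,9} 1  {4,5,6,7,8,9} 6
  7 to go: {0,1,2,6,7,8,9} 25  {0,1,5,6,7,8,9} 25  {1,2,5,6,7,8,9} 42  {1,4,5,6,7,8,9} 21  {2,3,4,5,6,7,9} 4  {2,4,5,6,7,8,9} 21  {3,4,5,6,7,8,9} 7
  8 to go: {0,1,2,5,6,7,8,9} 92  {0,1,4,5,6,7,8,9} 46  {1,2,4,5,6,7,8,9} 84  {1,3,4,5,6,7,8,9} 28  {2,3,4,5,6,7,8,9} 32
  if 0:s drops first: 144 orders
  if 2:r drops first: 74 orders
  if 3:q drops first: 222 orders
heap linearizations: 440

440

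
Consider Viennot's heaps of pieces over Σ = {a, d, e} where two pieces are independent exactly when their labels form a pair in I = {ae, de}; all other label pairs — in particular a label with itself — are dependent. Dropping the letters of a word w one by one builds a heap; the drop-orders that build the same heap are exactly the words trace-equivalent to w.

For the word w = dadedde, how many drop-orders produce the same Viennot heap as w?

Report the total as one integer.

piece 0:d — minimal
piece 1:a rests on {0:d}
piece 2:d rests on {1:a}
piece 3:e — minimal
piece 4:d rests on {2:d}
piece 5:d rests on {4:d}
piece 6:e rests on {3:e}
minimal pieces: {0:d, 3:e}
ways to finish when only these pieces remain (= sum over removing one remaining piece with nothing left below it):
  1 left: {5}→1  {6}→1
  2 left: {3,6}→1  {4,5}→1  {5,6}→2
  3 left: {2,4,5}→1  {3,5,6}→3  {4,5,6}→3
  4 left: {1,2,4,5}→1  {2,4,5,6}→4  {3,4,5,6}→6
  5 left: {0,1,2,4,5}→1  {1,2,4,5,6}→5  {2,3,4,5,6}→10
  placing 0:d first → 15 extensions
  placing 3:e first → 6 extensions
total linear extensions = 21

21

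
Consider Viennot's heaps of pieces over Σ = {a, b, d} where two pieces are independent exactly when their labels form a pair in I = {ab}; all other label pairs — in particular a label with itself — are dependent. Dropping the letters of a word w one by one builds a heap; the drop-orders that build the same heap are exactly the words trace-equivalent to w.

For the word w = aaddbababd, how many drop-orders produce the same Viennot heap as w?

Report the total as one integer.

#0=a has no predecessor
#1=a depends on [0:a]
#2=d depends on [1:a]
#3=d depends on [2:d]
#4=b depends on [3:d]
#5=a depends on [3:d]
#6=b depends on [4:b]
#7=a depends on [5:a]
#8=b depends on [6:b]
#9=d depends on [7:a, 8:b]
sources: [0:a]
N(rest) = Σ N(rest − s) over sources s of rest; N(one piece) = 1:
  size 1 → [9]=1
  size 2 → [7,9]=1  [8,9]=1
  size 3 → [5,7,9]=1  [6,8,9]=1  [7,8,9]=2
  size 4 → [4,6,8,9]=1  [5,7,8,9]=3  [6,7,8,9]=3
  size 5 → [4,6,7,8,9]=4  [5,6,7,8,9]=6
  size 6 → [4,5,6,7,8,9]=10
  size 7 → [3,4,5,6,7,8,9]=10
  size 8 → [2,3,4,5,6,7,8,9]=10
  first=0(a) contributes 10

10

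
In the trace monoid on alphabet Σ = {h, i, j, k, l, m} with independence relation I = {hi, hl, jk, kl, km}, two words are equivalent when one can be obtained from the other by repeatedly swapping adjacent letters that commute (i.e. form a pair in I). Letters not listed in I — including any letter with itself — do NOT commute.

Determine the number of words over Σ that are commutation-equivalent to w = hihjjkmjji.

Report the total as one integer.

0(h) covers ∅
1(i) covers ∅
2(h) covers 0:h
3(j) covers 1:i, 2:h
4(j) covers 3:j
5(k) covers 1:i, 2:h
6(m) covers 4:j
7(j) covers 6:m
8(j) covers 7:j
9(i) covers 5:k, 8:j
floor of heap: 0:h, 1:i
completions by unplaced set U, small U first (add the entries for U minus each lowest piece of U):
  |U|=1: {9}:1
  |U|=2: {5,9}:1  {8,9}:1
  |U|=3: {5,8,9}:2  {7,8,9}:1
  |U|=4: {5,7,8,9}:3  {6,7,8,9}:1
  |U|=5: {4,6,7,8,9}:1  {5,6,7,8,9}:4
  |U|=6: {3,4,6,7,8,9}:1  {4,5,6,7,8,9}:5
  |U|=7: {3,4,5,6,7,8,9}:6
  |U|=8: {1,3,4,5,6,7,8,9}:6  {2,3,4,5,6,7,8,9}:6
  start at 0(h): 12
  start at 1(i): 6
sum over floor = 18

18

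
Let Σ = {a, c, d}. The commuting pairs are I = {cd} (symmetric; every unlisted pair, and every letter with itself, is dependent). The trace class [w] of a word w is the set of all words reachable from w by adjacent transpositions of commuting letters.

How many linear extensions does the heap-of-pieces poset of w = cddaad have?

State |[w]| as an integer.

0(c) covers ∅
1(d) covers ∅
2(d) covers 1:d
3(a) covers 0:c, 2:d
4(a) covers 3:a
5(d) covers 4:a
floor of heap: 0:c, 1:d
completions by unplaced set U, small U first (add the entries for U minus each lowest piece of U):
  |U|=1: {5}:1
  |U|=2: {4,5}:1
  |U|=3: {3,4,5}:1
  |U|=4: {0,3,4,5}:1  {2,3,4,5}:1
  start at 0(c): 1
  start at 1(d): 2
sum over floor = 3

3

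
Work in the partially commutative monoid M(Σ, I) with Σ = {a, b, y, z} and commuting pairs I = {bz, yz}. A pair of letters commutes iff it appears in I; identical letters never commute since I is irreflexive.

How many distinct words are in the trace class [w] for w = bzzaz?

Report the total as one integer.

3

piece 0:b — minimal
piece 1:z — minimal
piece 2:z rests on {1:z}
piece 3:a rests on {0:b, 2:z}
piece 4:z rests on {3:a}
minimal pieces: {0:b, 1:z}
ways to finish when only these pieces remain (= sum over removing one remaining piece with nothing left below it):
  1 left: {4}→1
  2 left: {3,4}→1
  3 left: {0,3,4}→1  {2,3,4}→1
  placing 0:b first → 1 extensions
  placing 1:z first → 2 extensions
total linear extensions = 3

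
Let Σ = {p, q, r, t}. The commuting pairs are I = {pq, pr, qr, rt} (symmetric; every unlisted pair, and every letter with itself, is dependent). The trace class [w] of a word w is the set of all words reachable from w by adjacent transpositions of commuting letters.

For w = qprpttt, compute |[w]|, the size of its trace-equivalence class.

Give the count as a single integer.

21

piece 0:q — minimal
piece 1:p — minimal
piece 2:r — minimal
piece 3:p rests on {1:p}
piece 4:t rests on {0:q, 3:p}
piece 5:t rests on {4:t}
piece 6:t rests on {5:t}
minimal pieces: {0:q, 1:p, 2:r}
ways to finish when only these pieces remain (= sum over removing one remaining piece with nothing left below it):
  1 left: {2}→1  {6}→1
  2 left: {2,6}→2  {5,6}→1
  3 left: {2,5,6}→3  {4,5,6}→1
  4 left: {0,4,5,6}→1  {2,4,5,6}→4  {3,4,5,6}→1
  5 left: {0,2,4,5,6}→5  {0,3,4,5,6}→2  {1,3,4,5,6}→1  {2,3,4,5,6}→5
  placing 0:q first → 6 extensions
  placing 1:p first → 12 extensions
  placing 2:r first → 3 extensions
total linear extensions = 21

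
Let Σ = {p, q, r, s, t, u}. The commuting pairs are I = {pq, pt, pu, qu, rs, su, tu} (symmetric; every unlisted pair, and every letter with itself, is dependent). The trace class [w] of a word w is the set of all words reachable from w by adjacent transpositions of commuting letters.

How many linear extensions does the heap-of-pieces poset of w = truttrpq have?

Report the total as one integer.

#0=t has no predecessor
#1=r depends on [0:t]
#2=u depends on [1:r]
#3=t depends on [1:r]
#4=t depends on [3:t]
#5=r depends on [2:u, 4:t]
#6=p depends on [5:r]
#7=q depends on [5:r]
sources: [0:t]
N(rest) = Σ N(rest − s) over sources s of rest; N(one piece) = 1:
  size 1 → [6]=1  [7]=1
  size 2 → [6,7]=2
  size 3 → [5,6,7]=2
  size 4 → [2,5,6,7]=2  [4,5,6,7]=2
  size 5 → [2,4,5,6,7]=4  [3,4,5,6,7]=2
  size 6 → [2,3,4,5,6,7]=6
  first=0(t) contributes 6

6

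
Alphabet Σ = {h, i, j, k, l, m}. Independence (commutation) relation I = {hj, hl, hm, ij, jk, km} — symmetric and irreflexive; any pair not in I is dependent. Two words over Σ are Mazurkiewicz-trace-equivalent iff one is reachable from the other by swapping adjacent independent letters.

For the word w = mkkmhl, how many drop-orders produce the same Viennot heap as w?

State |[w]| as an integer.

16

piece 0:m — minimal
piece 1:k — minimal
piece 2:k rests on {1:k}
piece 3:m rests on {0:m}
piece 4:h rests on {2:k}
piece 5:l rests on {2:k, 3:m}
minimal pieces: {0:m, 1:k}
ways to finish when only these pieces remain (= sum over removing one remaining piece with nothing left below it):
  1 left: {4}→1  {5}→1
  2 left: {3,5}→1  {4,5}→2
  3 left: {0,3,5}→1  {2,4,5}→2  {3,4,5}→3
  4 left: {0,3,4,5}→4  {1,2,4,5}→2  {2,3,4,5}→5
  placing 0:m first → 7 extensions
  placing 1:k first → 9 extensions
total linear extensions = 16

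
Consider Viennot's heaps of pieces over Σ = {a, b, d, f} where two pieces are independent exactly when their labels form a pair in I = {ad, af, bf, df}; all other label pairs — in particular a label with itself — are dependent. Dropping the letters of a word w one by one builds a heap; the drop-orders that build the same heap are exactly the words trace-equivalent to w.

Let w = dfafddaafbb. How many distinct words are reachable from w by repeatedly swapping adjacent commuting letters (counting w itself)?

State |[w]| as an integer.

piece 0:d — minimal
piece 1:f — minimal
piece 2:a — minimal
piece 3:f rests on {1:f}
piece 4:d rests on {0:d}
piece 5:d rests on {4:d}
piece 6:a rests on {2:a}
piece 7:a rests on {6:a}
piece 8:f rests on {3:f}
piece 9:b rests on {5:d, 7:a}
piece 10:b rests on {9:b}
minimal pieces: {0:d, 1:f, 2:a}
ways to finish when only these pieces remain (= sum over removing one remaining piece with nothing left below it):
  1 left: {8}→1  {10}→1
  2 left: {3,8}→1  {8,10}→2  {9,10}→1
  3 left: {1,3,8}→1  {3,8,10}→3  {5,9,10}→1  {7,9,10}→1  {8,9,10}→3
  4 left: {1,3,8,10}→4  {3,8,9,10}→6  {4,5,9,10}→1  {5,7,9,10}→2  {5,8,9,10}→4  {6,7,9,10}→1  {7,8,9,10}→4
  5 left: {0,4,5,9,10}→1  {1,3,8,9,10}→10  {2,6,7,9,10}→1  {3,5,8,9,10}→10  {3,7,8,9,10}→10  {4,5,7,9,10}→3  {4,5,8,9,10}→5  {5,6,7,9,10}→3  {5,7,8,9,10}→10  {6,7,8,9,10}→5
  6 left: {0,4,5,7,9,10}→4  {0,4,5,8,9,10}→6  {1,3,5,8,9,10}→20  {1,3,7,8,9,10}→20  {2,5,6,7,9,10}→4  {2,6,7,8,9,10}→6  {3,4,5,8,9,10}→15  {3,5,7,8,9,10}→30  {3,6,7,8,9,10}→15  {4,5,6,7,9,10}→6  {4,5,7,8,9,10}→18  {5,6,7,8,9,10}→18
  7 left: {0,3,4,5,8,9,10}→21  {0,4,5,6,7,9,10}→10  {0,4,5,7,8,9,10}→28  {1,3,4,5,8,9,10}→35  {1,3,5,7,8,9,10}→70  {1,3,6,7,8,9,10}→35  {2,3,6,7,8,9,10}→21  {2,4,5,6,7,9,10}→10  {2,5,6,7,8,9,10}→28  {3,4,5,7,8,9,10}→63  {3,5,6,7,8,9,10}→63  {4,5,6,7,8,9,10}→42
  8 left: {0,1,3,4,5,8,9,10}→56  {0,2,4,5,6,7,9,10}→20  {0,3,4,5,7,8,9,10}→112  {0,4,5,6,7,8,9,10}→80  {1,2,3,6,7,8,9,10}→56  {1,3,4,5,7,8,9,10}→168  {1,3,5,6,7,8,9,10}→168  {2,3,5,6,7,8,9,10}→112  {2,4,5,6,7,8,9,10}→80  {3,4,5,6,7,8,9,10}→168
  9 left: {0,1,3,4,5,7,8,9,10}→336  {0,2,4,5,6,7,8,9,10}→180  {0,3,4,5,6,7,8,9,10}→360  {1,2,3,5,6,7,8,9,10}→336  {1,3,4,5,6,7,8,9,10}→504  {2,3,4,5,6,7,8,9,10}→360
  placing 0:d first → 1200 extensions
  placing 1:f first → 900 extensions
  placing 2:a first → 1200 extensions
total linear extensions = 3300

3300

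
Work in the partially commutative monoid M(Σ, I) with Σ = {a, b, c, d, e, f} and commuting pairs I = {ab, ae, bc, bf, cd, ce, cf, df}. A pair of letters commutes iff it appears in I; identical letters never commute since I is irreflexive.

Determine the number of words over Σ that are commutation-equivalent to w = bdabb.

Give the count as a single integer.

3

#0=b has no predecessor
#1=d depends on [0:b]
#2=a depends on [1:d]
#3=b depends on [1:d]
#4=b depends on [3:b]
sources: [0:b]
N(rest) = Σ N(rest − s) over sources s of rest; N(one piece) = 1:
  size 1 → [2]=1  [4]=1
  size 2 → [2,4]=2  [3,4]=1
  size 3 → [2,3,4]=3
  first=0(b) contributes 3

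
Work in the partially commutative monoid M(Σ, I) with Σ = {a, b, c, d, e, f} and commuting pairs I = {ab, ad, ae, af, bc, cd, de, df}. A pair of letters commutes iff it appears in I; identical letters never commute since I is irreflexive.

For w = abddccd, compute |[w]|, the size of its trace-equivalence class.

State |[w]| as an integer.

35

0(a) covers ∅
1(b) covers ∅
2(d) covers 1:b
3(d) covers 2:d
4(c) covers 0:a
5(c) covers 4:c
6(d) covers 3:d
floor of heap: 0:a, 1:b
completions by unplaced set U, small U first (add the entries for U minus each lowest piece of U):
  |U|=1: {5}:1  {6}:1
  |U|=2: {3,6}:1  {4,5}:1  {5,6}:2
  |U|=3: {0,4,5}:1  {2,3,6}:1  {3,5,6}:3  {4,5,6}:3
  |U|=4: {0,4,5,6}:4  {1,2,3,6}:1  {2,3,5,6}:4  {3,4,5,6}:6
  |U|=5: {0,3,4,5,6}:10  {1,2,3,5,6}:5  {2,3,4,5,6}:10
  start at 0(a): 15
  start at 1(b): 20
sum over floor = 35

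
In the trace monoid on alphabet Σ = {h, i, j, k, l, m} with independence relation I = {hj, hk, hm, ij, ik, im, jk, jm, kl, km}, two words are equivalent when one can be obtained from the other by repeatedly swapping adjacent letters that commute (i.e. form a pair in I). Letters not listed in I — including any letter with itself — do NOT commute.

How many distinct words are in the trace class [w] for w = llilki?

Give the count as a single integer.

6

piece 0:l — minimal
piece 1:l rests on {0:l}
piece 2:i rests on {1:l}
piece 3:l rests on {2:i}
piece 4:k — minimal
piece 5:i rests on {3:l}
minimal pieces: {0:l, 4:k}
ways to finish when only these pieces remain (= sum over removing one remaining piece with nothing left below it):
  1 left: {4}→1  {5}→1
  2 left: {3,5}→1  {4,5}→2
  3 left: {2,3,5}→1  {3,4,5}→3
  4 left: {1,2,3,5}→1  {2,3,4,5}→4
  placing 0:l first → 5 extensions
  placing 4:k first → 1 extensions
total linear extensions = 6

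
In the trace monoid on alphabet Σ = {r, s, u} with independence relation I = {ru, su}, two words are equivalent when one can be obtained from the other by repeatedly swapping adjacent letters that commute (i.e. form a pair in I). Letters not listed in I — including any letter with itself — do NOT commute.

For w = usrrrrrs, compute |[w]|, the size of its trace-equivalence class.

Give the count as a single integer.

piece 0:u — minimal
piece 1:s — minimal
piece 2:r rests on {1:s}
piece 3:r rests on {2:r}
piece 4:r rests on {3:r}
piece 5:r rests on {4:r}
piece 6:r rests on {5:r}
piece 7:s rests on {6:r}
minimal pieces: {0:u, 1:s}
ways to finish when only these pieces remain (= sum over removing one remaining piece with nothing left below it):
  1 left: {0}→1  {7}→1
  2 left: {0,7}→2  {6,7}→1
  3 left: {0,6,7}→3  {5,6,7}→1
  4 left: {0,5,6,7}→4  {4,5,6,7}→1
  5 left: {0,4,5,6,7}→5  {3,4,5,6,7}→1
  6 left: {0,3,4,5,6,7}→6  {2,3,4,5,6,7}→1
  placing 0:u first → 1 extensions
  placing 1:s first → 7 extensions
total linear extensions = 8

8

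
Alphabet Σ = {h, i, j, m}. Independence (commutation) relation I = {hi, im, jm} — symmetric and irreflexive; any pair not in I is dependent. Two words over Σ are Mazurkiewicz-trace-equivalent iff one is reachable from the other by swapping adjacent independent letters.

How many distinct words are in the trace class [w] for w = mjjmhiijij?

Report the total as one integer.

#0=m has no predecessor
#1=j has no predecessor
#2=j depends on [1:j]
#3=m depends on [0:m]
#4=h depends on [2:j, 3:m]
#5=i depends on [2:j]
#6=i depends on [5:i]
#7=j depends on [4:h, 6:i]
#8=i depends on [7:j]
#9=j depends on [8:i]
sources: [0:m, 1:j]
N(rest) = Σ N(rest − s) over sources s of rest; N(one piece) = 1:
  size 1 → [9]=1
  size 2 → [8,9]=1
  size 3 → [7,8,9]=1
  size 4 → [4,7,8,9]=1  [6,7,8,9]=1
  size 5 → [3,4,7,8,9]=1  [4,6,7,8,9]=2  [5,6,7,8,9]=1
  size 6 → [0,3,4,7,8,9]=1  [3,4,6,7,8,9]=3  [4,5,6,7,8,9]=3
  size 7 → [0,3,4,6,7,8,9]=4  [2,4,5,6,7,8,9]=3  [3,4,5,6,7,8,9]=6
  size 8 → [0,3,4,5,6,7,8,9]=10  [1,2,4,5,6,7,8,9]=3  [2,3,4,5,6,7,8,9]=9
  first=0(m) contributes 12
  first=1(j) contributes 19
|[w]| = 31

31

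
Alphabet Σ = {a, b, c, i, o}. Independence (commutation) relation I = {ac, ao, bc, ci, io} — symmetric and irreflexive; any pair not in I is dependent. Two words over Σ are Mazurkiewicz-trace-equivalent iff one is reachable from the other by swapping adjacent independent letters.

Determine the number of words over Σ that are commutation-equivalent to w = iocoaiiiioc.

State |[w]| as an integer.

462

#0=i has no predecessor
#1=o has no predecessor
#2=c depends on [1:o]
#3=o depends on [2:c]
#4=a depends on [0:i]
#5=i depends on [4:a]
#6=i depends on [5:i]
#7=i depends on [6:i]
#8=i depends on [7:i]
#9=o depends on [3:o]
#10=c depends on [9:o]
sources: [0:i, 1:o]
N(rest) = Σ N(rest − s) over sources s of rest; N(one piece) = 1:
  size 1 → [8]=1  [10]=1
  size 2 → [7,8]=1  [8,10]=2  [9,10]=1
  size 3 → [3,9,10]=1  [6,7,8]=1  [7,8,10]=3  [8,9,10]=3
  size 4 → [2,3,9,10]=1  [3,8,9,10]=4  [5,6,7,8]=1  [6,7,8,10]=4  [7,8,9,10]=6
  size 5 → [1,2,3,9,10]=1  [2,3,8,9,10]=5  [3,7,8,9,10]=10  [4,5,6,7,8]=1  [5,6,7,8,10]=5  [6,7,8,9,10]=10
  size 6 → [0,4,5,6,7,8]=1  [1,2,3,8,9,10]=6  [2,3,7,8,9,10]=15  [3,6,7,8,9,10]=20  [4,5,6,7,8,10]=6  [5,6,7,8,9,10]=15
  size 7 → [0,4,5,6,7,8,10]=7  [1,2,3,7,8,9,10]=21  [2,3,6,7,8,9,10]=35  [3,5,6,7,8,9,10]=35  [4,5,6,7,8,9,10]=21
  size 8 → [0,4,5,6,7,8,9,10]=28  [1,2,3,6,7,8,9,10]=56  [2,3,5,6,7,8,9,10]=70  [3,4,5,6,7,8,9,10]=56
  size 9 → [0,3,4,5,6,7,8,9,10]=84  [1,2,3,5,6,7,8,9,10]=126  [2,3,4,5,6,7,8,9,10]=126
  first=0(i) contributes 252
  first=1(o) contributes 210
|[w]| = 462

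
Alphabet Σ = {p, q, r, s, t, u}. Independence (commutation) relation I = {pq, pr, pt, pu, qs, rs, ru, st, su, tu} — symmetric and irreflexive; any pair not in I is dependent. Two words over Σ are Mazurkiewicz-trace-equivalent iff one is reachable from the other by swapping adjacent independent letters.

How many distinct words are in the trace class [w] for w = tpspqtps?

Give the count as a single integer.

56

#0=t has no predecessor
#1=p has no predecessor
#2=s depends on [1:p]
#3=p depends on [2:s]
#4=q depends on [0:t]
#5=t depends on [4:q]
#6=p depends on [3:p]
#7=s depends on [6:p]
sources: [0:t, 1:p]
N(rest) = Σ N(rest − s) over sources s of rest; N(one piece) = 1:
  size 1 → [5]=1  [7]=1
  size 2 → [4,5]=1  [5,7]=2  [6,7]=1
  size 3 → [0,4,5]=1  [3,6,7]=1  [4,5,7]=3  [5,6,7]=3
  size 4 → [0,4,5,7]=4  [2,3,6,7]=1  [3,5,6,7]=4  [4,5,6,7]=6
  size 5 → [0,4,5,6,7]=10  [1,2,3,6,7]=1  [2,3,5,6,7]=5  [3,4,5,6,7]=10
  size 6 → [0,3,4,5,6,7]=20  [1,2,3,5,6,7]=6  [2,3,4,5,6,7]=15
  first=0(t) contributes 21
  first=1(p) contributes 35
|[w]| = 56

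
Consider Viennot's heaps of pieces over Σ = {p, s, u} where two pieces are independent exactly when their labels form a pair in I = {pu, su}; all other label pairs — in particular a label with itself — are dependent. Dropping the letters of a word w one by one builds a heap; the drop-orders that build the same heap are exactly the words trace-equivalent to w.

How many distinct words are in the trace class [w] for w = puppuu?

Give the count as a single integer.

20

piece 0:p — minimal
piece 1:u — minimal
piece 2:p rests on {0:p}
piece 3:p rests on {2:p}
piece 4:u rests on {1:u}
piece 5:u rests on {4:u}
minimal pieces: {0:p, 1:u}
ways to finish when only these pieces remain (= sum over removing one remaining piece with nothing left below it):
  1 left: {3}→1  {5}→1
  2 left: {2,3}→1  {3,5}→2  {4,5}→1
  3 left: {0,2,3}→1  {1,4,5}→1  {2,3,5}→3  {3,4,5}→3
  4 left: {0,2,3,5}→4  {1,3,4,5}→4  {2,3,4,5}→6
  placing 0:p first → 10 extensions
  placing 1:u first → 10 extensions
total linear extensions = 20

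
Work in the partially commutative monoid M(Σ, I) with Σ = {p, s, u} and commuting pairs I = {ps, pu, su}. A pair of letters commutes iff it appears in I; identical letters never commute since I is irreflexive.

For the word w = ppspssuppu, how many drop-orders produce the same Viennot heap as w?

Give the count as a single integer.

0(p) covers ∅
1(p) covers 0:p
2(s) covers ∅
3(p) covers 1:p
4(s) covers 2:s
5(s) covers 4:s
6(u) covers ∅
7(p) covers 3:p
8(p) covers 7:p
9(u) covers 6:u
floor of heap: 0:p, 2:s, 6:u
completions by unplaced set U, small U first (add the entries for U minus each lowest piece of U):
  |U|=1: {5}:1  {8}:1  {9}:1
  |U|=2: {4,5}:1  {5,8}:2  {5,9}:2  {6,9}:1  {7,8}:1  {8,9}:2
  |U|=3: {2,4,5}:1  {3,7,8}:1  {4,5,8}:3  {4,5,9}:3  {5,6,9}:3  {5,7,8}:3  {5,8,9}:6  {6,8,9}:3  {7,8,9}:3
  |U|=4: {1,3,7,8}:1  {2,4,5,8}:4  {2,4,5,9}:4  {3,5,7,8}:4  {3,7,8,9}:4  {4,5,6,9}:6  {4,5,7,8}:6  {4,5,8,9}:12  {5,6,8,9}:12  {5,7,8,9}:12  {6,7,8,9}:6
  |U|=5: {0,1,3,7,8}:1  {1,3,5,7,8}:5  {1,3,7,8,9}:5  {2,4,5,6,9}:10  {2,4,5,7,8}:10  {2,4,5,8,9}:20  {3,4,5,7,8}:10  {3,5,7,8,9}:20  {3,6,7,8,9}:10  {4,5,6,8,9}:30  {4,5,7,8,9}:30  {5,6,7,8,9}:30
  |U|=6: {0,1,3,5,7,8}:6  {0,1,3,7,8,9}:6  {1,3,4,5,7,8}:15  {1,3,5,7,8,9}:30  {1,3,6,7,8,9}:15  {2,3,4,5,7,8}:20  {2,4,5,6,8,9}:60  {2,4,5,7,8,9}:60  {3,4,5,7,8,9}:60  {3,5,6,7,8,9}:60  {4,5,6,7,8,9}:90
  |U|=7: {0,1,3,4,5,7,8}:21  {0,1,3,5,7,8,9}:42  {0,1,3,6,7,8,9}:21  {1,2,3,4,5,7,8}:35  {1,3,4,5,7,8,9}:105  {1,3,5,6,7,8,9}:105  {2,3,4,5,7,8,9}:140  {2,4,5,6,7,8,9}:210  {3,4,5,6,7,8,9}:210
  |U|=8: {0,1,2,3,4,5,7,8}:56  {0,1,3,4,5,7,8,9}:168  {0,1,3,5,6,7,8,9}:168  {1,2,3,4,5,7,8,9}:280  {1,3,4,5,6,7,8,9}:420  {2,3,4,5,6,7,8,9}:560
  start at 0(p): 1260
  start at 2(s): 756
  start at 6(u): 504
sum over floor = 2520

2520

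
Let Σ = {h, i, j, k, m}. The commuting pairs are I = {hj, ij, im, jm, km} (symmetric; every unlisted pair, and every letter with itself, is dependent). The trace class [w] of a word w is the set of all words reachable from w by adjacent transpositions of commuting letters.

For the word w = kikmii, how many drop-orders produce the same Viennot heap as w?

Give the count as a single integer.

#0=k has no predecessor
#1=i depends on [0:k]
#2=k depends on [1:i]
#3=m has no predecessor
#4=i depends on [2:k]
#5=i depends on [4:i]
sources: [0:k, 3:m]
N(rest) = Σ N(rest − s) over sources s of rest; N(one piece) = 1:
  size 1 → [3]=1  [5]=1
  size 2 → [3,5]=2  [4,5]=1
  size 3 → [2,4,5]=1  [3,4,5]=3
  size 4 → [1,2,4,5]=1  [2,3,4,5]=4
  first=0(k) contributes 5
  first=3(m) contributes 1
|[w]| = 6

6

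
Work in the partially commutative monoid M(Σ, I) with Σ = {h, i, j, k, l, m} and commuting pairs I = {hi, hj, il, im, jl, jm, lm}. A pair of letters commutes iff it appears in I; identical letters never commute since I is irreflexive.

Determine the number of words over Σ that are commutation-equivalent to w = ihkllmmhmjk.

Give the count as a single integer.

84

#0=i has no predecessor
#1=h has no predecessor
#2=k depends on [0:i, 1:h]
#3=l depends on [2:k]
#4=l depends on [3:l]
#5=m depends on [2:k]
#6=m depends on [5:m]
#7=h depends on [4:l, 6:m]
#8=m depends on [7:h]
#9=j depends on [2:k]
#10=k depends on [8:m, 9:j]
sources: [0:i, 1:h]
N(rest) = Σ N(rest − s) over sources s of rest; N(one piece) = 1:
  size 1 → [10]=1
  size 2 → [8,10]=1  [9,10]=1
  size 3 → [7,8,10]=1  [8,9,10]=2
  size 4 → [4,7,8,10]=1  [6,7,8,10]=1  [7,8,9,10]=3
  size 5 → [3,4,7,8,10]=1  [4,6,7,8,10]=2  [4,7,8,9,10]=4  [5,6,7,8,10]=1  [6,7,8,9,10]=4
  size 6 → [3,4,6,7,8,10]=3  [3,4,7,8,9,10]=5  [4,5,6,7,8,10]=3  [4,6,7,8,9,10]=10  [5,6,7,8,9,10]=5
  size 7 → [3,4,5,6,7,8,10]=6  [3,4,6,7,8,9,10]=18  [4,5,6,7,8,9,10]=18
  size 8 → [3,4,5,6,7,8,9,10]=42
  size 9 → [2,3,4,5,6,7,8,9,10]=42
  first=0(i) contributes 42
  first=1(h) contributes 42
|[w]| = 84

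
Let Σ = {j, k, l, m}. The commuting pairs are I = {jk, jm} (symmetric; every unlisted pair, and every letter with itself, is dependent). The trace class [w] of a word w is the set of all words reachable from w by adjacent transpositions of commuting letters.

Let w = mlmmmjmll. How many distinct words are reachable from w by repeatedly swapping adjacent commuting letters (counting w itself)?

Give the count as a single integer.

#0=m has no predecessor
#1=l depends on [0:m]
#2=m depends on [1:l]
#3=m depends on [2:m]
#4=m depends on [3:m]
#5=j depends on [1:l]
#6=m depends on [4:m]
#7=l depends on [5:j, 6:m]
#8=l depends on [7:l]
sources: [0:m]
N(rest) = Σ N(rest − s) over sources s of rest; N(one piece) = 1:
  size 1 → [8]=1
  size 2 → [7,8]=1
  size 3 → [5,7,8]=1  [6,7,8]=1
  size 4 → [4,6,7,8]=1  [5,6,7,8]=2
  size 5 → [3,4,6,7,8]=1  [4,5,6,7,8]=3
  size 6 → [2,3,4,6,7,8]=1  [3,4,5,6,7,8]=4
  size 7 → [2,3,4,5,6,7,8]=5
  first=0(m) contributes 5

5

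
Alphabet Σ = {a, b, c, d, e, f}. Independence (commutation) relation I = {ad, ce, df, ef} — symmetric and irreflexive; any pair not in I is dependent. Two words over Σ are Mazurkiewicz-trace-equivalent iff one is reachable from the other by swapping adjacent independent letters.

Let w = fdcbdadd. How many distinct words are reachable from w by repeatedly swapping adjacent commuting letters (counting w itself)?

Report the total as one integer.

drop 0:f onto floor
drop 1:d onto floor
drop 2:c onto {0:f, 1:d}
drop 3:b onto {2:c}
drop 4:d onto {3:b}
drop 5:a onto {3:b}
drop 6:d onto {4:d}
drop 7:d onto {6:d}
ground layer = {0:f, 1:d}
drop-orders for the pieces not yet dropped (sum over which currently-grounded one goes next):
  1 to go: {5} 1  {7} 1
  2 to go: {5,7} 2  {6,7} 1
  3 to go: {4,6,7} 1  {5,6,7} 3
  4 to go: {4,5,6,7} 4
  5 to go: {3,4,5,6,7} 4
  6 to go: {2,3,4,5,6,7} 4
  if 0:f drops first: 4 orders
  if 1:d drops first: 4 orders
heap linearizations: 8

8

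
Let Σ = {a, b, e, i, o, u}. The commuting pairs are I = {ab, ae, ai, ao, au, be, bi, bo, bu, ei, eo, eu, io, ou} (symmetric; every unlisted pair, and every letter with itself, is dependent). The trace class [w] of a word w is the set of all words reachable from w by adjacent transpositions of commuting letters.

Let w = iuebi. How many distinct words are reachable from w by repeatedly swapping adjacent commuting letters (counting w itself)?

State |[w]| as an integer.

20

piece 0:i — minimal
piece 1:u rests on {0:i}
piece 2:e — minimal
piece 3:b — minimal
piece 4:i rests on {1:u}
minimal pieces: {0:i, 2:e, 3:b}
ways to finish when only these pieces remain (= sum over removing one remaining piece with nothing left below it):
  1 left: {2}→1  {3}→1  {4}→1
  2 left: {1,4}→1  {2,3}→2  {2,4}→2  {3,4}→2
  3 left: {0,1,4}→1  {1,2,4}→3  {1,3,4}→3  {2,3,4}→6
  placing 0:i first → 12 extensions
  placing 2:e first → 4 extensions
  placing 3:b first → 4 extensions
total linear extensions = 20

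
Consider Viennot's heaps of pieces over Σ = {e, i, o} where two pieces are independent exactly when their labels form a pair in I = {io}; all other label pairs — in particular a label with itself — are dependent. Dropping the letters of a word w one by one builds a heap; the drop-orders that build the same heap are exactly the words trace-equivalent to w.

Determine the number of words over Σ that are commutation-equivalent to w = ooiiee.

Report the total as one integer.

6

0(o) covers ∅
1(o) covers 0:o
2(i) covers ∅
3(i) covers 2:i
4(e) covers 1:o, 3:i
5(e) covers 4:e
floor of heap: 0:o, 2:i
completions by unplaced set U, small U first (add the entries for U minus each lowest piece of U):
  |U|=1: {5}:1
  |U|=2: {4,5}:1
  |U|=3: {1,4,5}:1  {3,4,5}:1
  |U|=4: {0,1,4,5}:1  {1,3,4,5}:2  {2,3,4,5}:1
  start at 0(o): 3
  start at 2(i): 3
sum over floor = 6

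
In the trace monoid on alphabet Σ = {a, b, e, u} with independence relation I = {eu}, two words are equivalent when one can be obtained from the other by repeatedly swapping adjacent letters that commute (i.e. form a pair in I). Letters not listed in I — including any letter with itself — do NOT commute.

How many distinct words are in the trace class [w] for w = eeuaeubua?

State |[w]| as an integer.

6

#0=e has no predecessor
#1=e depends on [0:e]
#2=u has no predecessor
#3=a depends on [1:e, 2:u]
#4=e depends on [3:a]
#5=u depends on [3:a]
#6=b depends on [4:e, 5:u]
#7=u depends on [6:b]
#8=a depends on [7:u]
sources: [0:e, 2:u]
N(rest) = Σ N(rest − s) over sources s of rest; N(one piece) = 1:
  size 1 → [8]=1
  size 2 → [7,8]=1
  size 3 → [6,7,8]=1
  size 4 → [4,6,7,8]=1  [5,6,7,8]=1
  size 5 → [4,5,6,7,8]=2
  size 6 → [3,4,5,6,7,8]=2
  size 7 → [1,3,4,5,6,7,8]=2  [2,3,4,5,6,7,8]=2
  first=0(e) contributes 4
  first=2(u) contributes 2
|[w]| = 6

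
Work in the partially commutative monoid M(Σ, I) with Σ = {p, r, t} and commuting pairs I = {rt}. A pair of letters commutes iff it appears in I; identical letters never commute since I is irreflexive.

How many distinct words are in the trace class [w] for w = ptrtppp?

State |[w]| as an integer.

drop 0:p onto floor
drop 1:t onto {0:p}
drop 2:r onto {0:p}
drop 3:t onto {1:t}
drop 4:p onto {2:r, 3:t}
drop 5:p onto {4:p}
drop 6:p onto {5:p}
ground layer = {0:p}
drop-orders for the pieces not yet dropped (sum over which currently-grounded one goes next):
  1 to go: {6} 1
  2 to go: {5,6} 1
  3 to go: {4,5,6} 1
  4 to go: {2,4,5,6} 1  {3,4,5,6} 1
  5 to go: {1,3,4,5,6} 1  {2,3,4,5,6} 2
  if 0:p drops first: 3 orders

3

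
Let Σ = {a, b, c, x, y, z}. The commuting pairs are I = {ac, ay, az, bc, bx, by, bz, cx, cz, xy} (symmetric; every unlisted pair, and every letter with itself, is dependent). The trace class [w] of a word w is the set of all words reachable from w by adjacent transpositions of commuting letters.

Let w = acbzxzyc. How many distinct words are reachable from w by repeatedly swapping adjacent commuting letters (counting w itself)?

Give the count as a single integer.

62

drop 0:a onto floor
drop 1:c onto floor
drop 2:b onto {0:a}
drop 3:z onto floor
drop 4:x onto {0:a, 3:z}
drop 5:z onto {4:x}
drop 6:y onto {1:c, 5:z}
drop 7:c onto {6:y}
ground layer = {0:a, 1:c, 3:z}
drop-orders for the pieces not yet dropped (sum over which currently-grounded one goes next):
  1 to go: {2} 1  {7} 1
  2 to go: {2,7} 2  {6,7} 1
  3 to go: {1,6,7} 1  {2,6,7} 3  {5,6,7} 1
  4 to go: {1,2,6,7} 4  {1,5,6,7} 2  {2,5,6,7} 4  {4,5,6,7} 1
  5 to go: {1,2,5,6,7} 10  {1,4,5,6,7} 3  {2,4,5,6,7} 5  {3,4,5,6,7} 1
  6 to go: {0,2,4,5,6,7} 5  {1,2,4,5,6,7} 18  {1,3,4,5,6,7} 4  {2,3,4,5,6,7} 6
  if 0:a drops first: 28 orders
  if 1:c drops first: 11 orders
  if 3:z drops first: 23 orders
heap linearizations: 62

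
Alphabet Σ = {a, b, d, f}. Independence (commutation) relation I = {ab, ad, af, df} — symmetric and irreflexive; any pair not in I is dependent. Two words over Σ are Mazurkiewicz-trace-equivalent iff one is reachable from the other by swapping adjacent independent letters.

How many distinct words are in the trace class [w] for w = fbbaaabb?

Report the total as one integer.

#0=f has no predecessor
#1=b depends on [0:f]
#2=b depends on [1:b]
#3=a has no predecessor
#4=a depends on [3:a]
#5=a depends on [4:a]
#6=b depends on [2:b]
#7=b depends on [6:b]
sources: [0:f, 3:a]
N(rest) = Σ N(rest − s) over sources s of rest; N(one piece) = 1:
  size 1 → [5]=1  [7]=1
  size 2 → [4,5]=1  [5,7]=2  [6,7]=1
  size 3 → [2,6,7]=1  [3,4,5]=1  [4,5,7]=3  [5,6,7]=3
  size 4 → [1,2,6,7]=1  [2,5,6,7]=4  [3,4,5,7]=4  [4,5,6,7]=6
  size 5 → [0,1,2,6,7]=1  [1,2,5,6,7]=5  [2,4,5,6,7]=10  [3,4,5,6,7]=10
  size 6 → [0,1,2,5,6,7]=6  [1,2,4,5,6,7]=15  [2,3,4,5,6,7]=20
  first=0(f) contributes 35
  first=3(a) contributes 21
|[w]| = 56

56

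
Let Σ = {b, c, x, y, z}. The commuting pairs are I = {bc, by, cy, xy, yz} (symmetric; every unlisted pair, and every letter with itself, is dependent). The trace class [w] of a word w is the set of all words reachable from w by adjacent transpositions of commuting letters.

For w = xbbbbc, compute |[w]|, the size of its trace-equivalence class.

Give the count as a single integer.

5

#0=x has no predecessor
#1=b depends on [0:x]
#2=b depends on [1:b]
#3=b depends on [2:b]
#4=b depends on [3:b]
#5=c depends on [0:x]
sources: [0:x]
N(rest) = Σ N(rest − s) over sources s of rest; N(one piece) = 1:
  size 1 → [4]=1  [5]=1
  size 2 → [3,4]=1  [4,5]=2
  size 3 → [2,3,4]=1  [3,4,5]=3
  size 4 → [1,2,3,4]=1  [2,3,4,5]=4
  first=0(x) contributes 5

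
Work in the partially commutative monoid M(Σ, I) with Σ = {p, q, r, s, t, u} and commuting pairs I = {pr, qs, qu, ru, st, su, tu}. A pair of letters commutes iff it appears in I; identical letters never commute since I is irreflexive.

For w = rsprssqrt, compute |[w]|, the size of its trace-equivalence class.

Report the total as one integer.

0(r) covers ∅
1(s) covers 0:r
2(p) covers 1:s
3(r) covers 1:s
4(s) covers 2:p, 3:r
5(s) covers 4:s
6(q) covers 2:p, 3:r
7(r) covers 5:s, 6:q
8(t) covers 7:r
floor of heap: 0:r
completions by unplaced set U, small U first (add the entries for U minus each lowest piece of U):
  |U|=1: {8}:1
  |U|=2: {7,8}:1
  |U|=3: {5,7,8}:1  {6,7,8}:1
  |U|=4: {4,5,7,8}:1  {5,6,7,8}:2
  |U|=5: {4,5,6,7,8}:3
  |U|=6: {2,4,5,6,7,8}:3  {3,4,5,6,7,8}:3
  |U|=7: {2,3,4,5,6,7,8}:6
  start at 0(r): 6

6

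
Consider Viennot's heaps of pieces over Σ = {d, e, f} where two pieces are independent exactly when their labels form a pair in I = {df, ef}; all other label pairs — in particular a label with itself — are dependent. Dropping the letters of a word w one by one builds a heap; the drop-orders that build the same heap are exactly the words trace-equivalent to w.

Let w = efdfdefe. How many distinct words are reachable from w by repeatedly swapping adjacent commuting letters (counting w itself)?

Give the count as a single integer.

#0=e has no predecessor
#1=f has no predecessor
#2=d depends on [0:e]
#3=f depends on [1:f]
#4=d depends on [2:d]
#5=e depends on [4:d]
#6=f depends on [3:f]
#7=e depends on [5:e]
sources: [0:e, 1:f]
N(rest) = Σ N(rest − s) over sources s of rest; N(one piece) = 1:
  size 1 → [6]=1  [7]=1
  size 2 → [3,6]=1  [5,7]=1  [6,7]=2
  size 3 → [1,3,6]=1  [3,6,7]=3  [4,5,7]=1  [5,6,7]=3
  size 4 → [1,3,6,7]=4  [2,4,5,7]=1  [3,5,6,7]=6  [4,5,6,7]=4
  size 5 → [0,2,4,5,7]=1  [1,3,5,6,7]=10  [2,4,5,6,7]=5  [3,4,5,6,7]=10
  size 6 → [0,2,4,5,6,7]=6  [1,3,4,5,6,7]=20  [2,3,4,5,6,7]=15
  first=0(e) contributes 35
  first=1(f) contributes 21
|[w]| = 56

56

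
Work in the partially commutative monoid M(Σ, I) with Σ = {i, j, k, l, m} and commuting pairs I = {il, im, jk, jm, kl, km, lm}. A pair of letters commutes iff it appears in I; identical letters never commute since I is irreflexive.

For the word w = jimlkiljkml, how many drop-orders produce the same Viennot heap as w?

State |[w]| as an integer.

0(j) covers ∅
1(i) covers 0:j
2(m) covers ∅
3(l) covers 0:j
4(k) covers 1:i
5(i) covers 4:k
6(l) covers 3:l
7(j) covers 5:i, 6:l
8(k) covers 5:i
9(m) covers 2:m
10(l) covers 7:j
floor of heap: 0:j, 2:m
completions by unplaced set U, small U first (add the entries for U minus each lowest piece of U):
  |U|=1: {8}:1  {9}:1  {10}:1
  |U|=2: {2,9}:1  {7,10}:1  {8,9}:2  {8,10}:2  {9,10}:2
  |U|=3: {2,8,9}:3  {2,9,10}:3  {6,7,10}:1  {7,8,10}:3  {7,9,10}:3  {8,9,10}:6
  |U|=4: {2,7,9,10}:6  {2,8,9,10}:12  {3,6,7,10}:1  {5,7,8,10}:3  {6,7,8,10}:4  {6,7,9,10}:4  {7,8,9,10}:12
  |U|=5: {2,6,7,9,10}:10  {2,7,8,9,10}:30  {3,6,7,8,10}:5  {3,6,7,9,10}:5  {4,5,7,8,10}:3  {5,6,7,8,10}:7  {5,7,8,9,10}:15  {6,7,8,9,10}:20
  |U|=6: {1,4,5,7,8,10}:3  {2,3,6,7,9,10}:15  {2,5,7,8,9,10}:45  {2,6,7,8,9,10}:60  {3,5,6,7,8,10}:12  {3,6,7,8,9,10}:30  {4,5,6,7,8,10}:10  {4,5,7,8,9,10}:18  {5,6,7,8,9,10}:42
  |U|=7: {1,4,5,6,7,8,10}:13  {1,4,5,7,8,9,10}:21  {2,3,6,7,8,9,10}:105  {2,4,5,7,8,9,10}:63  {2,5,6,7,8,9,10}:147  {3,4,5,6,7,8,10}:22  {3,5,6,7,8,9,10}:84  {4,5,6,7,8,9,10}:70
  |U|=8: {1,2,4,5,7,8,9,10}:84  {1,3,4,5,6,7,8,10}:35  {1,4,5,6,7,8,9,10}:104  {2,3,5,6,7,8,9,10}:336  {2,4,5,6,7,8,9,10}:280  {3,4,5,6,7,8,9,10}:176
  |U|=9: {0,1,3,4,5,6,7,8,10}:35  {1,2,4,5,6,7,8,9,10}:468  {1,3,4,5,6,7,8,9,10}:315  {2,3,4,5,6,7,8,9,10}:792
  start at 0(j): 1575
  start at 2(m): 350
sum over floor = 1925

1925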